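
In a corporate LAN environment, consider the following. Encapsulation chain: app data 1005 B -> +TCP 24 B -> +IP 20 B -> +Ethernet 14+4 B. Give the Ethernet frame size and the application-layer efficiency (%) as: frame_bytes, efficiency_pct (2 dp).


TCP segment = 1005 + 24 = 1029 B
IP packet = 1029 + 20 = 1049 B
Ethernet frame = 1049 + 14 + 4 = 1067 B
Efficiency = app / frame = 1005 / 1067 = 0.941893 = 94.1893% -> 94.19% (2 dp)

1067, 94.19


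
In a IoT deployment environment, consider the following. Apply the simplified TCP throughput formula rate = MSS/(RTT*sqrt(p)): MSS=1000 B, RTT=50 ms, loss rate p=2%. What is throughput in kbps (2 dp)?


Given: MSS = 1000 bytes, RTT = 50 ms, loss = 2%
RTT in seconds = 50 / 1000 = 0.05
Loss rate = 2% = 0.02
sqrt(loss) = sqrt(0.02) = 0.141421356237
Throughput (bytes/s) = 1000 / (0.05 * 0.141421356237) = 141421.3562
Throughput (kbps) = 141421.3562 * 8 / 1000 = 1131.370850 -> 1131.37 kbps (2 dp)

1131.37


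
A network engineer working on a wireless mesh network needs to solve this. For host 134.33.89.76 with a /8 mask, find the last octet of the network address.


Given: IP = 134.33.89.76, prefix = /8
Subnet mask = 255.0.0.0
Last octet of IP: 76
Last octet of mask: 0
Network last octet = 76 AND 0 = 0

0


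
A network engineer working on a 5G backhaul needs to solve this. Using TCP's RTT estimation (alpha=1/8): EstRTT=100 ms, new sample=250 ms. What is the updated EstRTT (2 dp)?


Given: EstRTT = 100 ms, SampleRTT = 250 ms, alpha = 1/8
New EstRTT = (1 - alpha) * EstRTT + alpha * SampleRTT
(7/8) * 100 = 87.5
(1/8) * 250 = 31.25
New EstRTT = 87.5 + 31.25 = 118.75 ms -> 118.75 ms (2 dp)

118.75


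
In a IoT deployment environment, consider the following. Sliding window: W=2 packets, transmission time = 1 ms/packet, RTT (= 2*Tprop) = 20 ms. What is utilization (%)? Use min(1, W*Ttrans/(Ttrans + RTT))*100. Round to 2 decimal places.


Given: W = 2, Ttrans = 1 ms, RTT = 20 ms (= 2 * Tprop, Tprop = 10 ms)
Cycle time = Ttrans + RTT = 1 + 20 = 21 ms (first packet sent until its ACK returns)
W * Ttrans = 2 * 1 = 2 ms of sending per cycle
W * Ttrans / (Ttrans + RTT) = 2 / 21 = 0.095238
U = min(1, 0.095238) = 0.095238
U% = 9.52%

9.52


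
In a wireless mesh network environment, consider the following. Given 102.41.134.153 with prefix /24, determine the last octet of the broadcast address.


Given: IP = 102.41.134.153, prefix = /24
Host bits = 32 - 24 = 8
Network last octet = 153 AND mask = 0
Host part size = 2^8 - 1 = 255
Broadcast last octet = 0 OR 255 = 255

255


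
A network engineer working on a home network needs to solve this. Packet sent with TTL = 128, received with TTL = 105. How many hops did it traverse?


Given: initial TTL = 128, received TTL = 105
Hops = initial TTL - received TTL
Hops = 128 - 105 = 23

23


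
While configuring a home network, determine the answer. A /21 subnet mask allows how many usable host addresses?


Given: subnet mask /21
Host bits = 32 - 21 = 11
Total addresses = 2^11 = 2048
Usable hosts = 2048 - 2 (network + broadcast) = 2046

2046


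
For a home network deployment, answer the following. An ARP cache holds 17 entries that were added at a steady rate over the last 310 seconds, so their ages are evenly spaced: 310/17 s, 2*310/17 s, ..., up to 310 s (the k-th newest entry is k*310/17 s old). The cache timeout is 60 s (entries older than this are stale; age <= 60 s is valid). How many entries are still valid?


Ages are k * 310/17 s for k = 1..17 (spacing = 18.2353 s).
Entry k is valid iff k * 310/17 <= 60 iff k <= 17 * 60 / 310 = 3.2903
n_valid = floor(3.2903) = 3
(n_stale = 17 - 3 = 14)

3


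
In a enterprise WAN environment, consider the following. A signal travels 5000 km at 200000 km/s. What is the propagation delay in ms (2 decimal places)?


Given: distance = 5000 km, speed = 200000 km/s
Delay = distance / speed = 5000 / 200000 seconds
Delay in ms = 5000 * 1000 / 200000
Delay = 25.0000 ms
Rounded to 2 dp = 25.00 ms

25.00


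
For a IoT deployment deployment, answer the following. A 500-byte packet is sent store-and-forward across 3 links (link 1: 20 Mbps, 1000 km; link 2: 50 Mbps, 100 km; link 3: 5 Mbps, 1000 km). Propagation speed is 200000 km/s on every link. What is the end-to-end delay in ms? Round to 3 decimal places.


Packet = 500 bytes = 4000 bits. Store-and-forward: sum (t_trans + t_prop) per link.
Link 1: t_trans = 4000/(20*10^6) s = 0.2000 ms; t_prop = 1000/200000 s = 5.0000 ms; subtotal = 5.2000 ms
Link 2: t_trans = 4000/(50*10^6) s = 0.0800 ms; t_prop = 100/200000 s = 0.5000 ms; subtotal = 0.5800 ms
Link 3: t_trans = 4000/(5*10^6) s = 0.8000 ms; t_prop = 1000/200000 s = 5.0000 ms; subtotal = 5.8000 ms
End-to-end = 5.2000 + 0.5800 + 5.8000 = 11.5800 ms -> 11.580 ms (3 dp)

11.580


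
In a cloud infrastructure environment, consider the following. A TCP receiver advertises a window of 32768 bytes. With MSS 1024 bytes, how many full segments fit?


Given: RWND = 32768 bytes, MSS = 1024 bytes
Full segments = floor(RWND / MSS)
Full segments = floor(32768 / 1024)
Full segments = floor(32.0) = 32

32


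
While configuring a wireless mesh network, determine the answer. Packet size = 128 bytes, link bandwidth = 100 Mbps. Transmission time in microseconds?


Given: packet = 128 bytes, bandwidth = 100 Mbps
Packet in bits = 128 * 8 = 1024 bits
Bandwidth = 100 * 10^6 = 100000000 bps
Time = 1024 / 100000000 seconds
Time in us = 1024 * 10^6 / 100000000 = 10.24

10.24


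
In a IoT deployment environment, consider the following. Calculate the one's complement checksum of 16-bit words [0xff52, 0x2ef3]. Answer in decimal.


Given words: [0xff52, 0x2ef3]
Step 1: Sum all words
Raw sum = 65362 + 12019 = 77381
Step 2: Fold carry: (11845 + 1) = 11846
One's complement = ~11846 & 0xFFFF = 53689

53689


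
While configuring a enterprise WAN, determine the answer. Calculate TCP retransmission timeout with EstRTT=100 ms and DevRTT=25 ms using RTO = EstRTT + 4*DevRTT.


Given: EstRTT = 100 ms, DevRTT = 25 ms
Timeout = EstRTT + 4 * DevRTT
4 * DevRTT = 4 * 25 = 100
Timeout = 100 + 100 = 200 ms

200


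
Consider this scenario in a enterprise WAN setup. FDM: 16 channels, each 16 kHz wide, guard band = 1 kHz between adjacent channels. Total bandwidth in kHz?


Given: 16 channels, 16 kHz each, guard = 1 kHz
Channel bandwidth = 16 * 16 = 256 kHz
Guard bands = 15 gaps * 1 kHz = 15 kHz
Total = 256 + 15 = 271 kHz

271


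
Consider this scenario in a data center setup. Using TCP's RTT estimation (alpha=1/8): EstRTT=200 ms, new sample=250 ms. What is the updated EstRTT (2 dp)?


Given: EstRTT = 200 ms, SampleRTT = 250 ms, alpha = 1/8
New EstRTT = (1 - alpha) * EstRTT + alpha * SampleRTT
(7/8) * 200 = 175
(1/8) * 250 = 31.25
New EstRTT = 175 + 31.25 = 206.25 ms -> 206.25 ms (2 dp)

206.25


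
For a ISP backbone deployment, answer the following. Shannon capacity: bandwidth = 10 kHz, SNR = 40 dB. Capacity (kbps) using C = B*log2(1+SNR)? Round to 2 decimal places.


Given: B = 10 kHz, SNR = 40 dB
SNR linear = 10^(40/10) = 10000
1 + SNR = 10001
log2(10001) = 13.2878566418
C = 10 * 1000 * 13.2878566418 = 132878.5664 bps
C = 132.878566 kbps -> 132.88 kbps (2 dp)

132.88


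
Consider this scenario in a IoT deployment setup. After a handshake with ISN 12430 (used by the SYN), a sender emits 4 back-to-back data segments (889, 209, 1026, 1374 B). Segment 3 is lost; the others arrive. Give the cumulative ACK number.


SYN uses sequence number 12430; first data byte = ISN + 1 = 12431.
Segment 1: SEQ = 12431, len = 889 B, covers [12431, 13319]
Segment 2: SEQ = 13320, len = 209 B, covers [13320, 13528]
Segment 3: SEQ = 13529, len = 1026 B, covers [13529, 14554] [LOST]
Segment 4: SEQ = 14555, len = 1374 B, covers [14555, 15928]
In-order data received: bytes [12431, 13528] (segments 1..2).
Segment 3 missing -> gap begins at byte 13529; later segments buffered out of order.
Cumulative ACK = next expected in-order byte = 12431 + 889 + 209 = 13529

13529


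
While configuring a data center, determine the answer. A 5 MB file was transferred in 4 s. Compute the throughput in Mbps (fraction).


Given: file = 5 MB, time = 4 s
File in Mb = 5 * 8 = 40 Mb
Throughput = 40 / 4 Mbps
Throughput = 10 Mbps

10


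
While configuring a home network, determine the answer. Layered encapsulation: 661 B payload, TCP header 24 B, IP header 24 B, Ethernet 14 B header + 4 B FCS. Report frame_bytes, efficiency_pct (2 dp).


TCP segment = 661 + 24 = 685 B
IP packet = 685 + 24 = 709 B
Ethernet frame = 709 + 14 + 4 = 727 B
Efficiency = app / frame = 661 / 727 = 0.909216 = 90.9216% -> 90.92% (2 dp)

727, 90.92


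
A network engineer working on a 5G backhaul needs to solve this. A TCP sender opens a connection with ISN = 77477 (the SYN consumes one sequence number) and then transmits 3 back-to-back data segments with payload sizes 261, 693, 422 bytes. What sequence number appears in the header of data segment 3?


The SYN occupies sequence number ISN = 77477, so the first data byte is ISN + 1 = 77478.
SEQ of data segment i = (ISN + 1) + sum of payload sizes of segments 1..i-1.
Segment 1: SEQ = 77478, payload = 261 bytes
Segment 2: SEQ = 77739, payload = 693 bytes
Segment 3: SEQ = 78432, payload = 422 bytes
SEQ of segment 3 = 77478 + 261 + 693 = 78432

78432


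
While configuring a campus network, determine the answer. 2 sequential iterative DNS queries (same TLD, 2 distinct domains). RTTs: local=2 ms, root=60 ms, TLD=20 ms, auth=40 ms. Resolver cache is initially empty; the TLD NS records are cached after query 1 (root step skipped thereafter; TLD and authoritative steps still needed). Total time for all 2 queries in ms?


Lookup 1 (cold cache): local + root + TLD + auth = 2 + 60 + 20 + 40 = 122 ms
Lookups 2..2 (TLD NS cached -> skip root; new domain -> still ask TLD and auth): local + TLD + auth = 2 + 20 + 40 = 62 ms each
Remaining 1 lookups: 1 * 62 = 62 ms
Total = 122 + 62 = 184 ms

184


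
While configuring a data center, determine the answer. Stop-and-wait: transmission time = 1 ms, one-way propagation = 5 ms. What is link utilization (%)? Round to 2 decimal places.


Given: Ttrans = 1 ms, Tprop = 5 ms
RTT = 2 * Tprop = 2 * 5 = 10 ms
U = Ttrans / (Ttrans + RTT)
U = 1 / (1 + 10)
U = 1 / 11 = 0.090909
U% = 9.09%

9.09


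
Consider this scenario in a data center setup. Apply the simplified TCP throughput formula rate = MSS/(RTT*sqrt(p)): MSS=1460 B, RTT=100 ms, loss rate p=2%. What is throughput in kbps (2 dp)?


Given: MSS = 1460 bytes, RTT = 100 ms, loss = 2%
RTT in seconds = 100 / 1000 = 0.1
Loss rate = 2% = 0.02
sqrt(loss) = sqrt(0.02) = 0.141421356237
Throughput (bytes/s) = 1460 / (0.1 * 0.141421356237) = 103237.5901
Throughput (kbps) = 103237.5901 * 8 / 1000 = 825.900720 -> 825.90 kbps (2 dp)

825.90


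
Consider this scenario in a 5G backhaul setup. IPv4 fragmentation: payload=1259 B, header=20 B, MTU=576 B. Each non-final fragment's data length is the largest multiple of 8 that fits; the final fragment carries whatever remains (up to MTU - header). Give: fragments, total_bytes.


Max data per non-final fragment = floor((MTU - header)/8)*8 = floor((576 - 20)/8)*8 = floor(556/8)*8 = 552 B
Final fragment needs no 8-byte alignment: it can carry up to MTU - header = 556 B
Non-final fragments needed = ceil((payload - 556) / 552) = ceil(703/552) = ceil(1.2736) = 2
Number of fragments = 2 + 1 = 3
Fragment sizes (data): 2 * 552 B + 155 B (last, 155 <= 556 OK)
Total bytes sent = payload + n_frags * header = 1259 + 3*20 = 1259 + 60 = 1319 B

3, 1319


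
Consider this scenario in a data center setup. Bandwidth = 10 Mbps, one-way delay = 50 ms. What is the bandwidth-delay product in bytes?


Given: bandwidth = 10 Mbps, delay = 50 ms
BDP in bits = 10 * 10^6 * 50 / 1000
BDP in bits = 500000
BDP in bytes = 500000 / 8 = 62500

62500


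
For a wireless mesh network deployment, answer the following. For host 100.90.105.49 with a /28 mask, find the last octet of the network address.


Given: IP = 100.90.105.49, prefix = /28
Subnet mask = 255.255.255.240
Last octet of IP: 49
Last octet of mask: 240
Network last octet = 49 AND 240 = 48

48


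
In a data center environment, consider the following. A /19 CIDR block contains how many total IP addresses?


Given: CIDR prefix /19
Host bits = 32 - 19 = 13
Total addresses = 2^13 = 8192

8192


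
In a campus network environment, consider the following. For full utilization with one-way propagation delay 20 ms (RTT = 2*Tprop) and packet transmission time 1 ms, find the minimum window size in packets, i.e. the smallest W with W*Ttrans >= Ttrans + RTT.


Given: Ttrans = 1 ms, RTT = 40 ms (= 2 * Tprop, Tprop = 20 ms)
Time until first ACK returns = Ttrans + RTT = 1 + 40 = 41 ms
Need W * Ttrans >= Ttrans + RTT  ->  W >= (Ttrans + RTT) / Ttrans
(Ttrans + RTT) / Ttrans = 41 / 1 = 41
W_min = ceil(41) = 41

41


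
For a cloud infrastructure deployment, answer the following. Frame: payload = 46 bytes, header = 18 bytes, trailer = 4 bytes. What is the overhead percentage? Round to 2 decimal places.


Given: payload = 46 B, header = 18 B, trailer = 4 B
Overhead bytes = header + trailer = 18 + 4 = 22
Total frame = payload + overhead = 46 + 22 = 68
Overhead % = 22 / 68 * 100 = 32.3529% -> 32.35% (2 dp)

32.35


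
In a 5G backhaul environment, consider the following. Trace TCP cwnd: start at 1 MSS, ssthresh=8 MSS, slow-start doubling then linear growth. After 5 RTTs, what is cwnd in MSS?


RTT 0: cwnd = 1 MSS (initial)
RTT 1: cwnd = 2 MSS (slow start, doubled)
RTT 2: cwnd = 4 MSS (slow start, doubled)
RTT 3: cwnd = 8 MSS (slow start, doubled)
RTT 4: cwnd = 9 MSS (congestion avoidance, +1)
RTT 5: cwnd = 10 MSS (congestion avoidance, +1)

10


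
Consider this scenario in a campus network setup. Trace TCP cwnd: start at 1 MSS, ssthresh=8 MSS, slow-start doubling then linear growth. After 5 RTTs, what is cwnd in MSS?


RTT 0: cwnd = 1 MSS (initial)
RTT 1: cwnd = 2 MSS (slow start, doubled)
RTT 2: cwnd = 4 MSS (slow start, doubled)
RTT 3: cwnd = 8 MSS (slow start, doubled)
RTT 4: cwnd = 9 MSS (congestion avoidance, +1)
RTT 5: cwnd = 10 MSS (congestion avoidance, +1)

10


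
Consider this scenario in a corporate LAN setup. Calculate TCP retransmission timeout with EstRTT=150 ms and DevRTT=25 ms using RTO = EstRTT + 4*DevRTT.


Given: EstRTT = 150 ms, DevRTT = 25 ms
Timeout = EstRTT + 4 * DevRTT
4 * DevRTT = 4 * 25 = 100
Timeout = 150 + 100 = 250 ms

250


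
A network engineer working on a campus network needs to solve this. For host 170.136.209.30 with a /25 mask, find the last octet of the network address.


Given: IP = 170.136.209.30, prefix = /25
Subnet mask = 255.255.255.128
Last octet of IP: 30
Last octet of mask: 128
Network last octet = 30 AND 128 = 0

0


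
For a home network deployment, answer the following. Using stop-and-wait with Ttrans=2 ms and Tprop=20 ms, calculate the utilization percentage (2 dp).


Given: Ttrans = 2 ms, Tprop = 20 ms
RTT = 2 * Tprop = 2 * 20 = 40 ms
U = Ttrans / (Ttrans + RTT)
U = 2 / (2 + 40)
U = 2 / 42 = 0.047619
U% = 4.76%

4.76


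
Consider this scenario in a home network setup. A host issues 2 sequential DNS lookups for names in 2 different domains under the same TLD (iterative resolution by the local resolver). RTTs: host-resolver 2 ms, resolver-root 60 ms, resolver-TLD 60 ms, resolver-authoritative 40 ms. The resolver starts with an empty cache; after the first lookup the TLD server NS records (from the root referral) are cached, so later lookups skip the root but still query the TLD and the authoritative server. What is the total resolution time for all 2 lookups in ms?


Lookup 1 (cold cache): local + root + TLD + auth = 2 + 60 + 60 + 40 = 162 ms
Lookups 2..2 (TLD NS cached -> skip root; new domain -> still ask TLD and auth): local + TLD + auth = 2 + 60 + 40 = 102 ms each
Remaining 1 lookups: 1 * 102 = 102 ms
Total = 162 + 102 = 264 ms

264


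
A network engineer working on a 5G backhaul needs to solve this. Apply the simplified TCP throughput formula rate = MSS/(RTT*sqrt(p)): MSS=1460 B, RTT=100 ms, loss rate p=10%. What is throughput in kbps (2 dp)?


Given: MSS = 1460 bytes, RTT = 100 ms, loss = 10%
RTT in seconds = 100 / 1000 = 0.1
Loss rate = 10% = 0.1
sqrt(loss) = sqrt(0.1) = 0.316227766017
Throughput (bytes/s) = 1460 / (0.1 * 0.316227766017) = 46169.2538
Throughput (kbps) = 46169.2538 * 8 / 1000 = 369.354031 -> 369.35 kbps (2 dp)

369.35


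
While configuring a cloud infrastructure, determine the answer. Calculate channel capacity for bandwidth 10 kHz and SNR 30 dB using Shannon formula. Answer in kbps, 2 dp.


Given: B = 10 kHz, SNR = 30 dB
SNR linear = 10^(30/10) = 1000
1 + SNR = 1001
log2(1001) = 9.9672262588
C = 10 * 1000 * 9.9672262588 = 99672.2626 bps
C = 99.672263 kbps -> 99.67 kbps (2 dp)

99.67


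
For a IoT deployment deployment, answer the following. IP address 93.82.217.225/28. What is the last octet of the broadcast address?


Given: IP = 93.82.217.225, prefix = /28
Host bits = 32 - 28 = 4
Network last octet = 225 AND mask = 224
Host part size = 2^4 - 1 = 15
Broadcast last octet = 224 OR 15 = 239

239


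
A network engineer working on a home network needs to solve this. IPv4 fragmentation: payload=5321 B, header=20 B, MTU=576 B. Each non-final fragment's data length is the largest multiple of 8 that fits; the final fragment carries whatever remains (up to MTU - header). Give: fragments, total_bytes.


Max data per non-final fragment = floor((MTU - header)/8)*8 = floor((576 - 20)/8)*8 = floor(556/8)*8 = 552 B
Final fragment needs no 8-byte alignment: it can carry up to MTU - header = 556 B
Non-final fragments needed = ceil((payload - 556) / 552) = ceil(4765/552) = ceil(8.6322) = 9
Number of fragments = 9 + 1 = 10
Fragment sizes (data): 9 * 552 B + 353 B (last, 353 <= 556 OK)
Total bytes sent = payload + n_frags * header = 5321 + 10*20 = 5321 + 200 = 5521 B

10, 5521


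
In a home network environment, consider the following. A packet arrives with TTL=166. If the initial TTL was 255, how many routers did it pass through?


Given: initial TTL = 255, received TTL = 166
Hops = initial TTL - received TTL
Hops = 255 - 166 = 89

89


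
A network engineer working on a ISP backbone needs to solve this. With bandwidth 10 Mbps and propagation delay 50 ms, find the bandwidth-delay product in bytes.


Given: bandwidth = 10 Mbps, delay = 50 ms
BDP in bits = 10 * 10^6 * 50 / 1000
BDP in bits = 500000
BDP in bytes = 500000 / 8 = 62500

62500


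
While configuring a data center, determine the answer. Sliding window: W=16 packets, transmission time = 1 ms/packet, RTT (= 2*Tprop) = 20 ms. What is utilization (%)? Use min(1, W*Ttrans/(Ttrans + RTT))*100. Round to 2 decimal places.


Given: W = 16, Ttrans = 1 ms, RTT = 20 ms (= 2 * Tprop, Tprop = 10 ms)
Cycle time = Ttrans + RTT = 1 + 20 = 21 ms (first packet sent until its ACK returns)
W * Ttrans = 16 * 1 = 16 ms of sending per cycle
W * Ttrans / (Ttrans + RTT) = 16 / 21 = 0.761905
U = min(1, 0.761905) = 0.761905
U% = 76.19%

76.19


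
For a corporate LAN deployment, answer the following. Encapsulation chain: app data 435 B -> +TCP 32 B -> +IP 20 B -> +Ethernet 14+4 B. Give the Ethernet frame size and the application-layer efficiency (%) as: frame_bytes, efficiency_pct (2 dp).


TCP segment = 435 + 32 = 467 B
IP packet = 467 + 20 = 487 B
Ethernet frame = 487 + 14 + 4 = 505 B
Efficiency = app / frame = 435 / 505 = 0.861386 = 86.1386% -> 86.14% (2 dp)

505, 86.14


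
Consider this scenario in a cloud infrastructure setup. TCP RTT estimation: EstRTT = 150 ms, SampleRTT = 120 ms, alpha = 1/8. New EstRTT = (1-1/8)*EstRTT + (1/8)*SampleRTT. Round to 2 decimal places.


Given: EstRTT = 150 ms, SampleRTT = 120 ms, alpha = 1/8
New EstRTT = (1 - alpha) * EstRTT + alpha * SampleRTT
(7/8) * 150 = 131.25
(1/8) * 120 = 15
New EstRTT = 131.25 + 15 = 146.25 ms -> 146.25 ms (2 dp)

146.25


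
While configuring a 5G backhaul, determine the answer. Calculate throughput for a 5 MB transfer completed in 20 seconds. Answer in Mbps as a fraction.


Given: file = 5 MB, time = 20 s
File in Mb = 5 * 8 = 40 Mb
Throughput = 40 / 20 Mbps
Throughput = 2 Mbps

2


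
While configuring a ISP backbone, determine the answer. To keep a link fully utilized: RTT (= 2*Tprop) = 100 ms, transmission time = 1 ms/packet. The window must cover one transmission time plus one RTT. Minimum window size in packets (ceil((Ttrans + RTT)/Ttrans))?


Given: Ttrans = 1 ms, RTT = 100 ms (= 2 * Tprop, Tprop = 50 ms)
Time until first ACK returns = Ttrans + RTT = 1 + 100 = 101 ms
Need W * Ttrans >= Ttrans + RTT  ->  W >= (Ttrans + RTT) / Ttrans
(Ttrans + RTT) / Ttrans = 101 / 1 = 101
W_min = ceil(101) = 101

101


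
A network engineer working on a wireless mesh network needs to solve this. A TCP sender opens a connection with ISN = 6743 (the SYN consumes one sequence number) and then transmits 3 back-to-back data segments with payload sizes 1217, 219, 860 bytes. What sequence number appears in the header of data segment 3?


The SYN occupies sequence number ISN = 6743, so the first data byte is ISN + 1 = 6744.
SEQ of data segment i = (ISN + 1) + sum of payload sizes of segments 1..i-1.
Segment 1: SEQ = 6744, payload = 1217 bytes
Segment 2: SEQ = 7961, payload = 219 bytes
Segment 3: SEQ = 8180, payload = 860 bytes
SEQ of segment 3 = 6744 + 1217 + 219 = 8180

8180


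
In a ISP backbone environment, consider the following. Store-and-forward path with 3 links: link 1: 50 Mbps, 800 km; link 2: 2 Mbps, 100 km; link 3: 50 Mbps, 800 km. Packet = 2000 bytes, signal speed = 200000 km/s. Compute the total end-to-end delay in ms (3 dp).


Packet = 2000 bytes = 16000 bits. Store-and-forward: sum (t_trans + t_prop) per link.
Link 1: t_trans = 16000/(50*10^6) s = 0.3200 ms; t_prop = 800/200000 s = 4.0000 ms; subtotal = 4.3200 ms
Link 2: t_trans = 16000/(2*10^6) s = 8.0000 ms; t_prop = 100/200000 s = 0.5000 ms; subtotal = 8.5000 ms
Link 3: t_trans = 16000/(50*10^6) s = 0.3200 ms; t_prop = 800/200000 s = 4.0000 ms; subtotal = 4.3200 ms
End-to-end = 4.3200 + 8.5000 + 4.3200 = 17.1400 ms -> 17.140 ms (3 dp)

17.140


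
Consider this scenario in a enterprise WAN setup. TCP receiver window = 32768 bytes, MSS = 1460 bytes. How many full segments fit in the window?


Given: RWND = 32768 bytes, MSS = 1460 bytes
Full segments = floor(RWND / MSS)
Full segments = floor(32768 / 1460)
Full segments = floor(22.4438) = 22

22


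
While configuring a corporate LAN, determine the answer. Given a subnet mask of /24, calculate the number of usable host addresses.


Given: subnet mask /24
Host bits = 32 - 24 = 8
Total addresses = 2^8 = 256
Usable hosts = 256 - 2 (network + broadcast) = 254

254


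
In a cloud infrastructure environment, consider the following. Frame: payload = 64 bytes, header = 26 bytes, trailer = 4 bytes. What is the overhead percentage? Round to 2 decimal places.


Given: payload = 64 B, header = 26 B, trailer = 4 B
Overhead bytes = header + trailer = 26 + 4 = 30
Total frame = payload + overhead = 64 + 30 = 94
Overhead % = 30 / 94 * 100 = 31.9149% -> 31.91% (2 dp)

31.91


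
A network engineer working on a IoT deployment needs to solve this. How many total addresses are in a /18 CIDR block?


Given: CIDR prefix /18
Host bits = 32 - 18 = 14
Total addresses = 2^14 = 16384

16384


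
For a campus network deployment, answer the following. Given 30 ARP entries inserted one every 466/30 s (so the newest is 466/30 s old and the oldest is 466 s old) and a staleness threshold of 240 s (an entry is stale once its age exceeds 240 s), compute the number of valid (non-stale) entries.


Ages are k * 466/30 s for k = 1..30 (spacing = 15.5333 s).
Entry k is valid iff k * 466/30 <= 240 iff k <= 30 * 240 / 466 = 15.4506
n_valid = floor(15.4506) = 15
(n_stale = 30 - 15 = 15)

15


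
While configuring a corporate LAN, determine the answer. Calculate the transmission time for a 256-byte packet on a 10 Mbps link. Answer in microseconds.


Given: packet = 256 bytes, bandwidth = 10 Mbps
Packet in bits = 256 * 8 = 2048 bits
Bandwidth = 10 * 10^6 = 10000000 bps
Time = 2048 / 10000000 seconds
Time in us = 2048 * 10^6 / 10000000 = 204.8

204.8


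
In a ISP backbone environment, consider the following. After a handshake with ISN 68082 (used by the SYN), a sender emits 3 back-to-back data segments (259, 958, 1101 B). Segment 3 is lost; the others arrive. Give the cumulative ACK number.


SYN uses sequence number 68082; first data byte = ISN + 1 = 68083.
Segment 1: SEQ = 68083, len = 259 B, covers [68083, 68341]
Segment 2: SEQ = 68342, len = 958 B, covers [68342, 69299]
Segment 3: SEQ = 69300, len = 1101 B, covers [69300, 70400] [LOST]
In-order data received: bytes [68083, 69299] (segments 1..2).
Segment 3 missing -> gap begins at byte 69300.
Cumulative ACK = next expected in-order byte = 68083 + 259 + 958 = 69300

69300


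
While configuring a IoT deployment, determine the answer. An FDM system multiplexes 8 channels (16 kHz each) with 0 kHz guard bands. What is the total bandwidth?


Given: 8 channels, 16 kHz each, guard = 0 kHz
Channel bandwidth = 8 * 16 = 128 kHz
Guard bands = 7 gaps * 0 kHz = 0 kHz
Total = 128 + 0 = 128 kHz

128


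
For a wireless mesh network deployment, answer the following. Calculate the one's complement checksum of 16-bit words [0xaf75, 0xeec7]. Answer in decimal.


Given words: [0xaf75, 0xeec7]
Step 1: Sum all words
Raw sum = 44917 + 61127 = 106044
Step 2: Fold carry: (40508 + 1) = 40509
One's complement = ~40509 & 0xFFFF = 25026

25026


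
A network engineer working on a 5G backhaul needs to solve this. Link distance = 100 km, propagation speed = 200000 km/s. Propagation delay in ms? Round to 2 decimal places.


Given: distance = 100 km, speed = 200000 km/s
Delay = distance / speed = 100 / 200000 seconds
Delay in ms = 100 * 1000 / 200000
Delay = 0.5000 ms
Rounded to 2 dp = 0.50 ms

0.50


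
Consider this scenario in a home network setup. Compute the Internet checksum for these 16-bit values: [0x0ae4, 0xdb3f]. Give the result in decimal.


Given words: [0x0ae4, 0xdb3f]
Step 1: Sum all words
Raw sum = 2788 + 56127 = 58915
One's complement = ~58915 & 0xFFFF = 6620

6620


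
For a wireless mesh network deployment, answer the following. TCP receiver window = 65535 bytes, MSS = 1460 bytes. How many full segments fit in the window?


Given: RWND = 65535 bytes, MSS = 1460 bytes
Full segments = floor(RWND / MSS)
Full segments = floor(65535 / 1460)
Full segments = floor(44.887) = 44

44


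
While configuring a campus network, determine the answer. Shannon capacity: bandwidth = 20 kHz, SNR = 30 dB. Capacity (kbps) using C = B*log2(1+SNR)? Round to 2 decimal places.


Given: B = 20 kHz, SNR = 30 dB
SNR linear = 10^(30/10) = 1000
1 + SNR = 1001
log2(1001) = 9.9672262588
C = 20 * 1000 * 9.9672262588 = 199344.5252 bps
C = 199.344525 kbps -> 199.34 kbps (2 dp)

199.34


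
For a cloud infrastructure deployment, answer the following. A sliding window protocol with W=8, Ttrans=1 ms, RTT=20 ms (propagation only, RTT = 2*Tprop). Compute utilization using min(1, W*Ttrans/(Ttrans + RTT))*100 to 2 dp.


Given: W = 8, Ttrans = 1 ms, RTT = 20 ms (= 2 * Tprop, Tprop = 10 ms)
Cycle time = Ttrans + RTT = 1 + 20 = 21 ms (first packet sent until its ACK returns)
W * Ttrans = 8 * 1 = 8 ms of sending per cycle
W * Ttrans / (Ttrans + RTT) = 8 / 21 = 0.380952
U = min(1, 0.380952) = 0.380952
U% = 38.10%

38.10


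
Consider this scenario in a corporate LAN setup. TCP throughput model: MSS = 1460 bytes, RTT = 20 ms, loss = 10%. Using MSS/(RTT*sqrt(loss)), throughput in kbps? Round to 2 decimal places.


Given: MSS = 1460 bytes, RTT = 20 ms, loss = 10%
RTT in seconds = 20 / 1000 = 0.02
Loss rate = 10% = 0.1
sqrt(loss) = sqrt(0.1) = 0.316227766017
Throughput (bytes/s) = 1460 / (0.02 * 0.316227766017) = 230846.2692
Throughput (kbps) = 230846.2692 * 8 / 1000 = 1846.770154 -> 1846.77 kbps (2 dp)

1846.77


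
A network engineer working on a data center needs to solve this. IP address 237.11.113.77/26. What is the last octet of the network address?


Given: IP = 237.11.113.77, prefix = /26
Subnet mask = 255.255.255.192
Last octet of IP: 77
Last octet of mask: 192
Network last octet = 77 AND 192 = 64

64


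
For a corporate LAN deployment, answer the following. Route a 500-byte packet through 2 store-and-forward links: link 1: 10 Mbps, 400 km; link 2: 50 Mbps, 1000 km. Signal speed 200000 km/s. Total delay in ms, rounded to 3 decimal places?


Packet = 500 bytes = 4000 bits. Store-and-forward: sum (t_trans + t_prop) per link.
Link 1: t_trans = 4000/(10*10^6) s = 0.4000 ms; t_prop = 400/200000 s = 2.0000 ms; subtotal = 2.4000 ms
Link 2: t_trans = 4000/(50*10^6) s = 0.0800 ms; t_prop = 1000/200000 s = 5.0000 ms; subtotal = 5.0800 ms
End-to-end = 2.4000 + 5.0800 = 7.4800 ms -> 7.480 ms (3 dp)

7.480


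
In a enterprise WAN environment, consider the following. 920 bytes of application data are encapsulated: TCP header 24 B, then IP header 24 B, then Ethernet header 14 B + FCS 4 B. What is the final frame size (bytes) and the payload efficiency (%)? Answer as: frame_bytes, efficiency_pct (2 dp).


TCP segment = 920 + 24 = 944 B
IP packet = 944 + 24 = 968 B
Ethernet frame = 968 + 14 + 4 = 986 B
Efficiency = app / frame = 920 / 986 = 0.933063 = 93.3063% -> 93.31% (2 dp)

986, 93.31


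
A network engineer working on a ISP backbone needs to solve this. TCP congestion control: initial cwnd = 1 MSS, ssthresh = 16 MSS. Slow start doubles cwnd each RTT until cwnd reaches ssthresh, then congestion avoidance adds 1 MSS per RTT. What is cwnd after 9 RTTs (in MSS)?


RTT 0: cwnd = 1 MSS (initial)
RTT 1: cwnd = 2 MSS (slow start, doubled)
RTT 2: cwnd = 4 MSS (slow start, doubled)
RTT 3: cwnd = 8 MSS (slow start, doubled)
RTT 4: cwnd = 16 MSS (slow start, doubled)
RTT 5: cwnd = 17 MSS (congestion avoidance, +1)
RTT 6: cwnd = 18 MSS (congestion avoidance, +1)
RTT 7: cwnd = 19 MSS (congestion avoidance, +1)
RTT 8: cwnd = 20 MSS (congestion avoidance, +1)
RTT 9: cwnd = 21 MSS (congestion avoidance, +1)

21


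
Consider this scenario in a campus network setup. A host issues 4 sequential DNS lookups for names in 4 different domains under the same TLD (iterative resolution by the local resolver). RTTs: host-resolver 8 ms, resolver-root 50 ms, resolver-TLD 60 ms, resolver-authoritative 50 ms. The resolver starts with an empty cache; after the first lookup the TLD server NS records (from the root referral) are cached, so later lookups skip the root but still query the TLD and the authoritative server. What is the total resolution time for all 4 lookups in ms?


Lookup 1 (cold cache): local + root + TLD + auth = 8 + 50 + 60 + 50 = 168 ms
Lookups 2..4 (TLD NS cached -> skip root; new domain -> still ask TLD and auth): local + TLD + auth = 8 + 60 + 50 = 118 ms each
Remaining 3 lookups: 3 * 118 = 354 ms
Total = 168 + 354 = 522 ms

522


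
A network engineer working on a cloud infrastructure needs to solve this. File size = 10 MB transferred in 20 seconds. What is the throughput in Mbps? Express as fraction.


Given: file = 10 MB, time = 20 s
File in Mb = 10 * 8 = 80 Mb
Throughput = 80 / 20 Mbps
Throughput = 4 Mbps

4


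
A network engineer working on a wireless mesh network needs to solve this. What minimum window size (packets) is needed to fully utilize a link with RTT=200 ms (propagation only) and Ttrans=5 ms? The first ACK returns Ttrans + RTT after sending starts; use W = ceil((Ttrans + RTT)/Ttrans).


Given: Ttrans = 5 ms, RTT = 200 ms (= 2 * Tprop, Tprop = 100 ms)
Time until first ACK returns = Ttrans + RTT = 5 + 200 = 205 ms
Need W * Ttrans >= Ttrans + RTT  ->  W >= (Ttrans + RTT) / Ttrans
(Ttrans + RTT) / Ttrans = 205 / 5 = 41
W_min = ceil(41) = 41

41


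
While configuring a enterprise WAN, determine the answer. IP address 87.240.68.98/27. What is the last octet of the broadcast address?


Given: IP = 87.240.68.98, prefix = /27
Host bits = 32 - 27 = 5
Network last octet = 98 AND mask = 96
Host part size = 2^5 - 1 = 31
Broadcast last octet = 96 OR 31 = 127

127


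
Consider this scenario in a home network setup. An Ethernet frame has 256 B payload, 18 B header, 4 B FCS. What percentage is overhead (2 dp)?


Given: payload = 256 B, header = 18 B, trailer = 4 B
Overhead bytes = header + trailer = 18 + 4 = 22
Total frame = payload + overhead = 256 + 22 = 278
Overhead % = 22 / 278 * 100 = 7.9137% -> 7.91% (2 dp)

7.91


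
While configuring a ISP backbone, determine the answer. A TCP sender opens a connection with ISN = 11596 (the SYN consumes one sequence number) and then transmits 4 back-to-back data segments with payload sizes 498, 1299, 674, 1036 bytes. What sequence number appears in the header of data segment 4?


The SYN occupies sequence number ISN = 11596, so the first data byte is ISN + 1 = 11597.
SEQ of data segment i = (ISN + 1) + sum of payload sizes of segments 1..i-1.
Segment 1: SEQ = 11597, payload = 498 bytes
Segment 2: SEQ = 12095, payload = 1299 bytes
Segment 3: SEQ = 13394, payload = 674 bytes
Segment 4: SEQ = 14068, payload = 1036 bytes
SEQ of segment 4 = 11597 + 498 + 1299 + 674 = 14068

14068


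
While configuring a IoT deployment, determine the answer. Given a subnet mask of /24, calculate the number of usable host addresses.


Given: subnet mask /24
Host bits = 32 - 24 = 8
Total addresses = 2^8 = 256
Usable hosts = 256 - 2 (network + broadcast) = 254

254


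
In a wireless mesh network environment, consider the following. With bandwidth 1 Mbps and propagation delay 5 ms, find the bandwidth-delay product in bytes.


Given: bandwidth = 1 Mbps, delay = 5 ms
BDP in bits = 1 * 10^6 * 5 / 1000
BDP in bits = 5000
BDP in bytes = 5000 / 8 = 625

625


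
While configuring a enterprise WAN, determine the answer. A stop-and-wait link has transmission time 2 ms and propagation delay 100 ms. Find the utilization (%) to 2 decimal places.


Given: Ttrans = 2 ms, Tprop = 100 ms
RTT = 2 * Tprop = 2 * 100 = 200 ms
U = Ttrans / (Ttrans + RTT)
U = 2 / (2 + 200)
U = 2 / 202 = 0.009901
U% = 0.99%

0.99


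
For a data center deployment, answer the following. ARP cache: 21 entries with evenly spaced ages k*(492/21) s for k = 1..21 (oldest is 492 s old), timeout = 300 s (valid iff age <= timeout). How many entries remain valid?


Ages are k * 492/21 s for k = 1..21 (spacing = 23.4286 s).
Entry k is valid iff k * 492/21 <= 300 iff k <= 21 * 300 / 492 = 12.8049
n_valid = floor(12.8049) = 12
(n_stale = 21 - 12 = 9)

12


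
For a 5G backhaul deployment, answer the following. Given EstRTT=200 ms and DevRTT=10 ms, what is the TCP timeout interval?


Given: EstRTT = 200 ms, DevRTT = 10 ms
Timeout = EstRTT + 4 * DevRTT
4 * DevRTT = 4 * 10 = 40
Timeout = 200 + 40 = 240 ms

240


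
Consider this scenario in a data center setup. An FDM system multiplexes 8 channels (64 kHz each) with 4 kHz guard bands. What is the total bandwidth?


Given: 8 channels, 64 kHz each, guard = 4 kHz
Channel bandwidth = 8 * 64 = 512 kHz
Guard bands = 7 gaps * 4 kHz = 28 kHz
Total = 512 + 28 = 540 kHz

540


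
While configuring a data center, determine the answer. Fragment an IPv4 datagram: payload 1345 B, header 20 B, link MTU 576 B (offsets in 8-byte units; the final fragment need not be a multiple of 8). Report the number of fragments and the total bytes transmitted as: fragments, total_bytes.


Max data per non-final fragment = floor((MTU - header)/8)*8 = floor((576 - 20)/8)*8 = floor(556/8)*8 = 552 B
Final fragment needs no 8-byte alignment: it can carry up to MTU - header = 556 B
Non-final fragments needed = ceil((payload - 556) / 552) = ceil(789/552) = ceil(1.4293) = 2
Number of fragments = 2 + 1 = 3
Fragment sizes (data): 2 * 552 B + 241 B (last, 241 <= 556 OK)
Total bytes sent = payload + n_frags * header = 1345 + 3*20 = 1345 + 60 = 1405 B

3, 1405


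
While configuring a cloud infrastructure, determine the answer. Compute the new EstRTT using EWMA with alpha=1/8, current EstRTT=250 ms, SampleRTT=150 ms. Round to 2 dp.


Given: EstRTT = 250 ms, SampleRTT = 150 ms, alpha = 1/8
New EstRTT = (1 - alpha) * EstRTT + alpha * SampleRTT
(7/8) * 250 = 218.75
(1/8) * 150 = 18.75
New EstRTT = 218.75 + 18.75 = 237.5 ms -> 237.50 ms (2 dp)

237.50


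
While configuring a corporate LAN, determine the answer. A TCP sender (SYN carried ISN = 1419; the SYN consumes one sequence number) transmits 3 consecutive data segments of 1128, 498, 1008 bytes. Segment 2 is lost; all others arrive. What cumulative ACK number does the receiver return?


SYN uses sequence number 1419; first data byte = ISN + 1 = 1420.
Segment 1: SEQ = 1420, len = 1128 B, covers [1420, 2547]
Segment 2: SEQ = 2548, len = 498 B, covers [2548, 3045] [LOST]
Segment 3: SEQ = 3046, len = 1008 B, covers [3046, 4053]
In-order data received: bytes [1420, 2547] (segments 1..1).
Segment 2 missing -> gap begins at byte 2548; later segments buffered out of order.
Cumulative ACK = next expected in-order byte = 1420 + 1128 = 2548

2548


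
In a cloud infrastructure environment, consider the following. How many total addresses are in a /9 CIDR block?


Given: CIDR prefix /9
Host bits = 32 - 9 = 23
Total addresses = 2^23 = 8388608

8388608


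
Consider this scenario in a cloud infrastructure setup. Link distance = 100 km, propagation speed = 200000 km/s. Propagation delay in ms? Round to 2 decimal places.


Given: distance = 100 km, speed = 200000 km/s
Delay = distance / speed = 100 / 200000 seconds
Delay in ms = 100 * 1000 / 200000
Delay = 0.5000 ms
Rounded to 2 dp = 0.50 ms

0.50


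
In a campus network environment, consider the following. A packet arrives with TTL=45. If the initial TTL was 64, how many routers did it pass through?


Given: initial TTL = 64, received TTL = 45
Hops = initial TTL - received TTL
Hops = 64 - 45 = 19

19


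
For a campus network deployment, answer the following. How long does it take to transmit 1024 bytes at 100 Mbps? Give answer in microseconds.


Given: packet = 1024 bytes, bandwidth = 100 Mbps
Packet in bits = 1024 * 8 = 8192 bits
Bandwidth = 100 * 10^6 = 100000000 bps
Time = 8192 / 100000000 seconds
Time in us = 8192 * 10^6 / 100000000 = 81.92

81.92


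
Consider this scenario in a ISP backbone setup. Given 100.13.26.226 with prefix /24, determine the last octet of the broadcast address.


Given: IP = 100.13.26.226, prefix = /24
Host bits = 32 - 24 = 8
Network last octet = 226 AND mask = 0
Host part size = 2^8 - 1 = 255
Broadcast last octet = 0 OR 255 = 255

255


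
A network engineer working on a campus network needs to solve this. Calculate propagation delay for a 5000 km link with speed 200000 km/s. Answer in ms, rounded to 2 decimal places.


Given: distance = 5000 km, speed = 200000 km/s
Delay = distance / speed = 5000 / 200000 seconds
Delay in ms = 5000 * 1000 / 200000
Delay = 25.0000 ms
Rounded to 2 dp = 25.00 ms

25.00


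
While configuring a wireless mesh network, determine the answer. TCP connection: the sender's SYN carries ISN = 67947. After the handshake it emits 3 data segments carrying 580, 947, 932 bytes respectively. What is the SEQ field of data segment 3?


The SYN occupies sequence number ISN = 67947, so the first data byte is ISN + 1 = 67948.
SEQ of data segment i = (ISN + 1) + sum of payload sizes of segments 1..i-1.
Segment 1: SEQ = 67948, payload = 580 bytes
Segment 2: SEQ = 68528, payload = 947 bytes
Segment 3: SEQ = 69475, payload = 932 bytes
SEQ of segment 3 = 67948 + 580 + 947 = 69475

69475


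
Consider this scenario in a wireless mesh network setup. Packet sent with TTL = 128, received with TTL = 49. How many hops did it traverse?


Given: initial TTL = 128, received TTL = 49
Hops = initial TTL - received TTL
Hops = 128 - 49 = 79

79


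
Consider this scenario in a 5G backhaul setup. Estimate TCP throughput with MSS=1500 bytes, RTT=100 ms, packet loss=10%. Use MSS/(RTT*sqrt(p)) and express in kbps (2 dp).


Given: MSS = 1500 bytes, RTT = 100 ms, loss = 10%
RTT in seconds = 100 / 1000 = 0.1
Loss rate = 10% = 0.1
sqrt(loss) = sqrt(0.1) = 0.316227766017
Throughput (bytes/s) = 1500 / (0.1 * 0.316227766017) = 47434.1649
Throughput (kbps) = 47434.1649 * 8 / 1000 = 379.473319 -> 379.47 kbps (2 dp)

379.47
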